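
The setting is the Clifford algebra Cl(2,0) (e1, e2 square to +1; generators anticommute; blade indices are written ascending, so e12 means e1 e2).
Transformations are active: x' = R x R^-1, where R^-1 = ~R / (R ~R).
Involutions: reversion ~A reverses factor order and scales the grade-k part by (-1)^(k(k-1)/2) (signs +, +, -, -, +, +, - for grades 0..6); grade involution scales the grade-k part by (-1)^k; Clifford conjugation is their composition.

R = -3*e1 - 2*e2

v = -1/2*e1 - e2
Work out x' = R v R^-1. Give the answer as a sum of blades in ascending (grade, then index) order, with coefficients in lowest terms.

~R = -3*e1 - 2*e2, and R ~R = 13, so R^-1 = ~R / (13).
R v = 7/2 + 2*e12
Answer: -29/26*e1 - 1/13*e2


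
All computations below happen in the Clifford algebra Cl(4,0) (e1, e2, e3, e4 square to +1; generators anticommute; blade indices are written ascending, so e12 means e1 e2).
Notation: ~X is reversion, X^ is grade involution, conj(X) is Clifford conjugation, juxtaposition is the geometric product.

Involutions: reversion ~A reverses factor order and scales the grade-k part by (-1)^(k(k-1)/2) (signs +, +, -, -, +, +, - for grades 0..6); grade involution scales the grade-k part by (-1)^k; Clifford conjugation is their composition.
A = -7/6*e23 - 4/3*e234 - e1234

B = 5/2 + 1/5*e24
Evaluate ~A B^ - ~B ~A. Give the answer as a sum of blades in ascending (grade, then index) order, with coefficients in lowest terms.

first term: 4/15*e3 - 1/5*e13 + 35/12*e23 - 7/30*e34 + 10/3*e234 - 5/2*e1234
second term: -4/15*e3 + 1/5*e13 + 35/12*e23 - 7/30*e34 + 10/3*e234 - 5/2*e1234
Answer: 8/15*e3 - 2/5*e13


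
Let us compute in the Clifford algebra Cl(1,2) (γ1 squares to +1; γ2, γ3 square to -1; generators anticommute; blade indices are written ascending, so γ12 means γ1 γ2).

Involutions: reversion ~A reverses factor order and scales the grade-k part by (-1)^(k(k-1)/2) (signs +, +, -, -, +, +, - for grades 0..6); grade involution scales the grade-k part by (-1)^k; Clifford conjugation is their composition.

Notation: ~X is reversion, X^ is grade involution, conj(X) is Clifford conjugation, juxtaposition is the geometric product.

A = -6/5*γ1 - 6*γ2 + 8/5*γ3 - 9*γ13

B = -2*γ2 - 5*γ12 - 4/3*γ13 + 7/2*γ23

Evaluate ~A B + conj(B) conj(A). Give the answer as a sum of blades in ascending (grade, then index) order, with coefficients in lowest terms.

first term: -24 + 418/15*γ1 + 58/5*γ2 + 113/5*γ3 + 339/10*γ12 - 209/5*γ23 - 11/5*γ123
second term: -418/15*γ1 - 58/5*γ2 - 113/5*γ3 + 291/10*γ12 - 241/5*γ23 - 191/5*γ123
Answer: -24 + 63*γ12 - 90*γ23 - 202/5*γ123


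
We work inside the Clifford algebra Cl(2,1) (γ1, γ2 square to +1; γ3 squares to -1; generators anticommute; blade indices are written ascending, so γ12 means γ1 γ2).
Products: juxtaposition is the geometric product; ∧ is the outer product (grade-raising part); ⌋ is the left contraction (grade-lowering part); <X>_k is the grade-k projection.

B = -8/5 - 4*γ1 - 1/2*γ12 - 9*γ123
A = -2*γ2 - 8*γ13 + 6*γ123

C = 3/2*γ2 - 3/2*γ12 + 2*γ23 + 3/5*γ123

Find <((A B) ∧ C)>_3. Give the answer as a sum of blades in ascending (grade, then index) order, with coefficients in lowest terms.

step 1: -54 - γ1 - 344/5*γ2 - 29*γ3 - 8*γ12 - 26/5*γ13 - 20*γ23 - 48/5*γ123
step 2: -81*γ2 + 159/2*γ12 - 129/2*γ23 + 169/10*γ123
step 3: 169/10*γ123
Answer: 169/10*γ123


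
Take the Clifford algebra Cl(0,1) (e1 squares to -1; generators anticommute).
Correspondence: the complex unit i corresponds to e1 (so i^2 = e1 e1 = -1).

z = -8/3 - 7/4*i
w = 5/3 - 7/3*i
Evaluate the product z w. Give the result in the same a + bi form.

In blades: z = -8/3 - 7/4*e1, w = 5/3 - 7/3*e1.
Distribute z over w term by term (generator squares from the signature, products reordered to ascending indices): (-8/3)*w = -40/9 + 56/9*e1; (-7/4*e1)*w = -49/12 - 35/12*e1.
Sum: -307/36 + 119/36*e1; translating back through the correspondence:
Answer: -307/36 + 119/36*i


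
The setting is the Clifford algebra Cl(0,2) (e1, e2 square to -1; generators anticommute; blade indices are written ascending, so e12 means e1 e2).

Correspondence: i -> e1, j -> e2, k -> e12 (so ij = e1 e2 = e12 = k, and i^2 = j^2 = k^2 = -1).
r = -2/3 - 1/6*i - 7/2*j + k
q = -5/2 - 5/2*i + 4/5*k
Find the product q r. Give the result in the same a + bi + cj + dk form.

In blades: q = -5/2 - 5/2*e1 + 4/5*e12, r = -2/3 - 1/6*e1 - 7/2*e2 + e12.
Distribute q over r term by term (generator squares from the signature, products reordered to ascending indices): (-5/2)*r = 5/3 + 5/12*e1 + 35/4*e2 - 5/2*e12; (-5/2*e1)*r = -5/12 + 5/3*e1 + 5/2*e2 + 35/4*e12; (4/5*e12)*r = -4/5 + 14/5*e1 - 2/15*e2 - 8/15*e12.
Sum: 9/20 + 293/60*e1 + 667/60*e2 + 343/60*e12; translating back through the correspondence:
Answer: 9/20 + 293/60*i + 667/60*j + 343/60*k


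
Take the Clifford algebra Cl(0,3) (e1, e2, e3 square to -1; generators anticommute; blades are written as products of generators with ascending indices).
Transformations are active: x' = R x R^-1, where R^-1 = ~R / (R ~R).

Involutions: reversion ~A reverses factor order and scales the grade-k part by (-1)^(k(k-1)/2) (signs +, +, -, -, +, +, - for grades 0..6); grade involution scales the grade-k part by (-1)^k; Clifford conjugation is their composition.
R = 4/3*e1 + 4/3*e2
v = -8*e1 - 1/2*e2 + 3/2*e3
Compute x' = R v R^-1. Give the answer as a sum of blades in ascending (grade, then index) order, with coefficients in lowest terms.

~R = 4/3*e1 + 4/3*e2, and R ~R = -32/9, so R^-1 = ~R / (-32/9).
R v = 34/3 + 10*e1 e2 + 2*e1 e3 + 2*e2 e3
Answer: -1/2*e1 - 8*e2 - 3/2*e3


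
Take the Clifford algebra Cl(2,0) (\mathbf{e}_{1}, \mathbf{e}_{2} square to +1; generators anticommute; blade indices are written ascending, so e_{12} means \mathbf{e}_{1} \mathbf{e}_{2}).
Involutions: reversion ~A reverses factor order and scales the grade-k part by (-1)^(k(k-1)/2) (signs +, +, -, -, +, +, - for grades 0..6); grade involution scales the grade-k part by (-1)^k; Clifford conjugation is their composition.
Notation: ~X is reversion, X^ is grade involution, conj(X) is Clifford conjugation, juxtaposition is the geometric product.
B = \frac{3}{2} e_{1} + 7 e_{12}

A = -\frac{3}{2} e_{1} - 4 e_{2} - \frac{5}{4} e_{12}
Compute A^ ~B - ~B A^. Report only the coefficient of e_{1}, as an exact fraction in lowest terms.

first term: -\frac{13}{2} + 28 e_{1} - \frac{69}{8} e_{2} - 6 e_{12}
second term: -\frac{13}{2} - 28 e_{1} + \frac{69}{8} e_{2} + 6 e_{12}
Answer: 56


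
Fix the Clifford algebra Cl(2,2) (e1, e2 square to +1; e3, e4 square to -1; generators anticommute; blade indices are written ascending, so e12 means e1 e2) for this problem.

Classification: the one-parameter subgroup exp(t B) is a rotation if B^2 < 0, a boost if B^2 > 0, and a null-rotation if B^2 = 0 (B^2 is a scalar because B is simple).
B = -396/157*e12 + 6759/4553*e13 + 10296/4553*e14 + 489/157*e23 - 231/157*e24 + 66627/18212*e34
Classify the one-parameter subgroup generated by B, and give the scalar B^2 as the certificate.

B^2 term by term: the squares give (-396/157)^2*(e12)^2 + (6759/4553)^2*(e13)^2 + (10296/4553)^2*(e14)^2 + (489/157)^2*(e23)^2 + (-231/157)^2*(e24)^2 + (66627/18212)^2*(e34)^2 = 156816/24649*(-1) + 45684081/20729809*(+1) + 106007616/20729809*(+1) + 239121/24649*(+1) + 53361/24649*(+1) + 4439157129/331676944*(-1) = -9/16 (each basis 2-blade squares to minus the product of its generators' squares); cross terms between blades sharing an index anticommute and cancel; the commuting (index-disjoint) pairs give grade-4 terms 2*c*c'*(blade product), which cancel blade by blade — e1234: -13192146/714821 + 3122658/714821 + 10069488/714821 = 0 — confirming B is simple. So B^2 = -9/16.
Answer: rotation, certificate B^2 = -9/16. Check the certificate: B^2 = -9/16, and that sign is decisive whatever form B takes.


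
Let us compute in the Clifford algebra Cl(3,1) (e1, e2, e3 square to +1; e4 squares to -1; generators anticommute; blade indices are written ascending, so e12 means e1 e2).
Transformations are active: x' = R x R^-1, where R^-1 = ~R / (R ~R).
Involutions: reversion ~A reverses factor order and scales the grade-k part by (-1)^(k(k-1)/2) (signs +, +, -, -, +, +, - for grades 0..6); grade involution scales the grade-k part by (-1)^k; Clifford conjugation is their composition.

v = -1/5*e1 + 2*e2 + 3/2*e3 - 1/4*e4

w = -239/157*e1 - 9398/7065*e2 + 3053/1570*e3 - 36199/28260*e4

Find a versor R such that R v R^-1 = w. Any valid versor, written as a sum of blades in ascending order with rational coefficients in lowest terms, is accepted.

Construction: equal norms (both 2491/400) license R = v + w = -1352/785*e1 + 4732/7065*e2 + 2704/785*e3 - 10816/7065*e4 — nothing changes along that direction, while (v - w)/2 changes sign, so v maps onto w.
Answer: -1352/785*e1 + 4732/7065*e2 + 2704/785*e3 - 10816/7065*e4


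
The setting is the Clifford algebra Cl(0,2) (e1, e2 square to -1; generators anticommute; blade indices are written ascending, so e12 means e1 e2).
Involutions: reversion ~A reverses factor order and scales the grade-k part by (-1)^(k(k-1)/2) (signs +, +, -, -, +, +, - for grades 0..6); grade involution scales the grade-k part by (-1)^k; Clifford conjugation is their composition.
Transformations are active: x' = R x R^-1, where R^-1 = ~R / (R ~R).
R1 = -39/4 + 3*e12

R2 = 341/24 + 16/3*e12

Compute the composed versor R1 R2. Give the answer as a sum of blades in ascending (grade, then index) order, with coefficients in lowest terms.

Distribute over the terms of R1 (each basis-blade product reordered to ascending indices, repeated generators contracted through their squares):
(-39/4) R2 = -4433/32 - 52*e12
(3*e12) R2 = -16 + 341/8*e12
Summing the partial products and collecting blades:
Answer: -4945/32 - 75/8*e12


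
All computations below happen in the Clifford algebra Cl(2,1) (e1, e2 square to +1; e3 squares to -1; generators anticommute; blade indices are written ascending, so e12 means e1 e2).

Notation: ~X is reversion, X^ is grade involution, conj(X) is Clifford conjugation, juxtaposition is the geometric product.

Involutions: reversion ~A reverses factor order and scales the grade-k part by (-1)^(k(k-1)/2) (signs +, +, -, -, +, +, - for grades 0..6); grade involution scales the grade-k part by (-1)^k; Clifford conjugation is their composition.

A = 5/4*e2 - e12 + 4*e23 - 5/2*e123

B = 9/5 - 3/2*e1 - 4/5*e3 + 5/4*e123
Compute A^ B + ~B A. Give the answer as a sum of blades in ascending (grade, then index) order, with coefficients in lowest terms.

first term: 25/8 + 5*e1 - 11/20*e2 + 5/4*e3 - 67/40*e12 + 25/16*e13 + 89/20*e23 - 7/10*e123
second term: 25/8 - 5*e1 + 11/20*e2 - 5/4*e3 - 227/40*e12 + 25/16*e13 + 239/20*e23 - 97/10*e123
Answer: 25/4 - 147/20*e12 + 25/8*e13 + 82/5*e23 - 52/5*e123


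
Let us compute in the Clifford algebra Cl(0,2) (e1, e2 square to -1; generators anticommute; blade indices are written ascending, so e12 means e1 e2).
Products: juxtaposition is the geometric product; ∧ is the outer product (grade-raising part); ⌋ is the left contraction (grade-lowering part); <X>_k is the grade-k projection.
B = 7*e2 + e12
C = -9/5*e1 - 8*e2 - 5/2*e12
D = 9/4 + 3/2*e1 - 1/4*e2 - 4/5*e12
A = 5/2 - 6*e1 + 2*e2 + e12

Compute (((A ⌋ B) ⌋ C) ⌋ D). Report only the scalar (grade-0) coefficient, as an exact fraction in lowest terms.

step 1: -15 + 2*e1 + 47/2*e2 + 5/2*e12
step 2: 3957/20 - 127/4*e1 + 125*e2 + 75/2*e12
step 3: 44323/80 + 7871/40*e1 - 5989/80*e2 - 3957/25*e12
Answer: 44323/80


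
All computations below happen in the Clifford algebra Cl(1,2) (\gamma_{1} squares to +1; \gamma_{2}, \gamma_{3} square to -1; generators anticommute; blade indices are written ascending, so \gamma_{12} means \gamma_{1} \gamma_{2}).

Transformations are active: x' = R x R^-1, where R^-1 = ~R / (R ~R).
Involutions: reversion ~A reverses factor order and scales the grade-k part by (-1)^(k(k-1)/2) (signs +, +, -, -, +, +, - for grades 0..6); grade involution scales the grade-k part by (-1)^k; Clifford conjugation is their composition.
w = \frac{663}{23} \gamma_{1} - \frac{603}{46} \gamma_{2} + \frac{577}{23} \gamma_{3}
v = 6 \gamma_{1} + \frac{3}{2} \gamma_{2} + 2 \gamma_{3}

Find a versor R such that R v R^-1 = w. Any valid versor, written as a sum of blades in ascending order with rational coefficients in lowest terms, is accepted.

Since q(v) = q(w) = \frac{119}{4}, the sum R = v + w = \frac{801}{23} \gamma_{1} - \frac{267}{23} \gamma_{2} + \frac{623}{23} \gamma_{3} does the job whenever invertible.
Answer: \frac{801}{23} \gamma_{1} - \frac{267}{23} \gamma_{2} + \frac{623}{23} \gamma_{3}


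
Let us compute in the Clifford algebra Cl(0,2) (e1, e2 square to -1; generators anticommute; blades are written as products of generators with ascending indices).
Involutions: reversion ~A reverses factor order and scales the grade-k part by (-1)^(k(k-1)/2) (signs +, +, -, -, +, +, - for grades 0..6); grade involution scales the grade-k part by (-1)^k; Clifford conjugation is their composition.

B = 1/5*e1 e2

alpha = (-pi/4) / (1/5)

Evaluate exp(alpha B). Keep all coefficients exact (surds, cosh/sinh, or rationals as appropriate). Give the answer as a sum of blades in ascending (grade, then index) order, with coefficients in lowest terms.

B^2 = (1/5)^2*(e1 e2)^2 = 1/25*(-1) = -1/25 (a basis 2-blade squares to minus the product of its generators' squares).
B^2 = -1/25 — a negative square means the series sums to a rotation: l = 1/5, alpha*l = -pi/4, so exp(alpha B) = cos(-pi/4) + (sin(-pi/4)/(1/5))*B = sqrt(2)/2 + (-5*sqrt(2)/2)*B.
Answer: sqrt(2)/2 - sqrt(2)/2*e1 e2


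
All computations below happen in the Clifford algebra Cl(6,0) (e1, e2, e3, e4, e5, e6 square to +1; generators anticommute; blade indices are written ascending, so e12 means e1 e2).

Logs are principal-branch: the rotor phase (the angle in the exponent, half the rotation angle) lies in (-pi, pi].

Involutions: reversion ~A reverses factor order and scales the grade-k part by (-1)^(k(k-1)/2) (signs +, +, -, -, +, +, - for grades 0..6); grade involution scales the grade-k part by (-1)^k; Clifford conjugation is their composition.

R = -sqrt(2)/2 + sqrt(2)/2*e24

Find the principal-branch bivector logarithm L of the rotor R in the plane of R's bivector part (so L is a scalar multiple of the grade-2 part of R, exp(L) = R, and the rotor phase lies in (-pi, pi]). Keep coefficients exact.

The scalar part of R is -sqrt(2)/2, so the principal-branch rotor phase is pinned; divide the bivector part by its sine to get the unit plane — L is the phase times that plane.
Concretely: cos(phase) = -sqrt(2)/2 gives phase = ±3*pi/4, and since phase/sin(phase) is even the sign is immaterial: L = (phase/sin(phase)) * <R>_2 = (3*sqrt(2)*pi/4) * <R>_2.
Answer: 3*pi/4*e24


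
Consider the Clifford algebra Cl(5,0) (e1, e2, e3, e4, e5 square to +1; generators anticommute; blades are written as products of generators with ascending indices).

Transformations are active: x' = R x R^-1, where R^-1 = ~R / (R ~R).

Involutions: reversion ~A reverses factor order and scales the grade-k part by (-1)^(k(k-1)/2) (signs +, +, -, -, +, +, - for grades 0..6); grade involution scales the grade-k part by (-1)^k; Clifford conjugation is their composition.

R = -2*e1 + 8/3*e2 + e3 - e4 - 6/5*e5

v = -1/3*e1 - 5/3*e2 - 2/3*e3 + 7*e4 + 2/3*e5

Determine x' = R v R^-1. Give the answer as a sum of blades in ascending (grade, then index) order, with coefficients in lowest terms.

~R = -2*e1 + 8/3*e2 + e3 - e4 - 6/5*e5, and R ~R = 3274/225, so R^-1 = ~R / (3274/225).
R v = -551/45 + 38/9*e1 e2 + 5/3*e1 e3 - 43/3*e1 e4 - 26/15*e1 e5 - 1/9*e2 e3 + 17*e2 e4 - 2/9*e2 e5 + 19/3*e3 e4 - 2/15*e3 e5 + 116/15*e4 e5
Answer: 18167/4911*e1 - 13855/4911*e2 - 4991/4911*e3 - 8704/1637*e4 + 6644/4911*e5


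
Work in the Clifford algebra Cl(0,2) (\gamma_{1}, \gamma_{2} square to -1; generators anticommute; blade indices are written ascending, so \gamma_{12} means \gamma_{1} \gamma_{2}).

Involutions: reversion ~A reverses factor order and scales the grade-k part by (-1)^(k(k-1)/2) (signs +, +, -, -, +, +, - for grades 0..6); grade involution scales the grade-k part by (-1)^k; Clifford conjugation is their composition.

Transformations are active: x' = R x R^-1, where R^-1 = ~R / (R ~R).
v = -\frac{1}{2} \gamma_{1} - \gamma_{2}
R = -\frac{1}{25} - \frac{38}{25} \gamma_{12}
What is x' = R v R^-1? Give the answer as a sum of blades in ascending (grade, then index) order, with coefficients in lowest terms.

~R = -\frac{1}{25} + \frac{38}{25} \gamma_{12}, and R ~R = \frac{289}{125}, so R^-1 = ~R / (\frac{289}{125}).
R v = -\frac{3}{2} \gamma_{1} + \frac{4}{5} \gamma_{2}
Answer: \frac{319}{578} \gamma_{1} + \frac{281}{289} \gamma_{2}


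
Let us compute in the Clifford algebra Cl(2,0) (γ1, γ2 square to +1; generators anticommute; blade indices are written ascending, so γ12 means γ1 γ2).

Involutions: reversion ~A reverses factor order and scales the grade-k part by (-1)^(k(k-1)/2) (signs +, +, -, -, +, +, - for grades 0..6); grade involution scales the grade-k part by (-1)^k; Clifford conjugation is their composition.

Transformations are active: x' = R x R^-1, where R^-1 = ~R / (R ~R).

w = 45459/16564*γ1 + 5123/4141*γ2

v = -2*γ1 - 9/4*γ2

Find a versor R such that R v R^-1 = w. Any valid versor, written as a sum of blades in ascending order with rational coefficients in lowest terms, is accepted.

Key observation: q(v) = q(w) = 145/16 (sandwiches preserve the norm), so R = v + w = 12331/16564*γ1 - 16777/16564*γ2 works whenever it is invertible — the component of v along it is kept and (v - w)/2 reverses, sending v to w.
Answer: 12331/16564*γ1 - 16777/16564*γ2


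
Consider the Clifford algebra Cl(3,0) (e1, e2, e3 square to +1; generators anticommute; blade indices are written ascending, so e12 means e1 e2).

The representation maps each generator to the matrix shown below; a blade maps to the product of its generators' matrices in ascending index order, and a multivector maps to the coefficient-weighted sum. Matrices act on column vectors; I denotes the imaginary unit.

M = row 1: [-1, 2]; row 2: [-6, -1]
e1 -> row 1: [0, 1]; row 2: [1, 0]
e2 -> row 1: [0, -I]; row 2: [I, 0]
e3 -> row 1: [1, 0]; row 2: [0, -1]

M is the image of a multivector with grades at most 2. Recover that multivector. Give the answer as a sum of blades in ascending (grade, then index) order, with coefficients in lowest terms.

Method: 1, rho(e1), rho(e2), rho(e3) form a trace-orthogonal basis of the 2x2 complex matrices (tr(X Y) = 2 if X = Y, else 0), so M = m0*1 + m1*rho(e1) + m2*rho(e2) + m3*rho(e3) with m0 = tr(M)/2 = -1, m1 = tr(M rho(e1))/2 = -2, m2 = tr(M rho(e2))/2 = 4*I, m3 = tr(M rho(e3))/2 = 0.
Multiplying table entries, the bivector images are rho(e12) = I*rho(e3), rho(e13) = -I*rho(e2), rho(e23) = I*rho(e1); with real blade coefficients the real parts of m0..m3 are the coefficients of 1, e1, e2, e3 and the imaginary parts give the bivectors (e23: Im m1, e13: -Im m2, e12: Im m3).
Answer: -1 - 2*e1 - 4*e13


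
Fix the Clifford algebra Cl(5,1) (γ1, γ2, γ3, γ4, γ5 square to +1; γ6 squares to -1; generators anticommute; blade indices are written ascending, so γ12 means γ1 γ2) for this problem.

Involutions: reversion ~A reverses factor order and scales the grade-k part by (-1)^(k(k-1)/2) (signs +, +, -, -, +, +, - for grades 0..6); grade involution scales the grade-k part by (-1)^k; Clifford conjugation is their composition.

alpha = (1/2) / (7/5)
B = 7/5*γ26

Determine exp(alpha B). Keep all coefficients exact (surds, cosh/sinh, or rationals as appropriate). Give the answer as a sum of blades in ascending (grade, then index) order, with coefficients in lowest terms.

B^2 = (7/5)^2*(γ26)^2 = 49/25*(+1) = 49/25 (a basis 2-blade squares to minus the product of its generators' squares).
B^2 = 49/25 — the positive square puts this in the hyperbolic regime; l = 7/5, alpha*l = 1/2, so exp(alpha B) = cosh(1/2) + (sinh(1/2)/(7/5))*B = cosh(1/2) + (5*sinh(1/2)/7)*B.
Answer: cosh(1/2) + sinh(1/2)*γ26


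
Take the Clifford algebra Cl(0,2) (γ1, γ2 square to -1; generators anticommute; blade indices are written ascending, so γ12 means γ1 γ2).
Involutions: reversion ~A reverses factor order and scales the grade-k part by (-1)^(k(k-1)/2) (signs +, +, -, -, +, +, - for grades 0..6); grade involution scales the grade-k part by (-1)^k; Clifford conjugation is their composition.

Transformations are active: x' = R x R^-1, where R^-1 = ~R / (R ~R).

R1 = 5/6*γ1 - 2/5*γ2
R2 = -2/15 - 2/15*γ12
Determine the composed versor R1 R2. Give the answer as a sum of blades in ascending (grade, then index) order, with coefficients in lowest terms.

Distribute over the terms of R1 (each basis-blade product reordered to ascending indices, repeated generators contracted through their squares):
(5/6*γ1) R2 = -1/9*γ1 + 1/9*γ2
(-2/5*γ2) R2 = 4/75*γ1 + 4/75*γ2
Summing the partial products and collecting blades:
Answer: -13/225*γ1 + 37/225*γ2


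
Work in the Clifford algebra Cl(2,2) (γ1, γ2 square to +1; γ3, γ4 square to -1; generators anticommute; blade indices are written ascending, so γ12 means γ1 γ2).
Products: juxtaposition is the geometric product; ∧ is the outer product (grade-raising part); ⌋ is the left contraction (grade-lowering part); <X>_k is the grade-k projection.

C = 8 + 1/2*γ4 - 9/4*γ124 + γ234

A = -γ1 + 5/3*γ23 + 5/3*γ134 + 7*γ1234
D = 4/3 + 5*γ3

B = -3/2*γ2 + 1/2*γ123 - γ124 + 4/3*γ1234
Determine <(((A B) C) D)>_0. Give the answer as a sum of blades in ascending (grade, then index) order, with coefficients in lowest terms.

step 1: 28/3 + 5/6*γ1 - 20/9*γ2 - 9/2*γ3 - 7/2*γ4 + 3/2*γ12 + 20/9*γ14 + 7/6*γ23 + 11/6*γ24 - 53/6*γ134 - 4/3*γ234 - 5/2*γ1234
step 2: 311/4 + 283/72*γ1 - 493/36*γ2 - 773/24*γ3 - 451/24*γ4 + 311/24*γ12 + 89/12*γ13 + 475/36*γ14 - 51/8*γ23 + 517/72*γ24 - 161/36*γ34 - 35/36*γ123 - 81/4*γ124 - 1597/24*γ134 - 3/4*γ234 - 217/24*γ1234
step 3: 6353/24 - 3439/108*γ1 + 2941/216*γ2 + 12449/36*γ3 - 569/12*γ4 + 797/36*γ12 + 709/24*γ13 - 68065/216*γ14 - 2771/36*γ23 + 629/108*γ24 + 19007/216*γ34 + 13715/216*γ123 - 1733/24*γ124 - 5569/36*γ134 - 2657/72*γ234 + 3211/36*γ1234
step 4: 6353/24
Answer: 6353/24


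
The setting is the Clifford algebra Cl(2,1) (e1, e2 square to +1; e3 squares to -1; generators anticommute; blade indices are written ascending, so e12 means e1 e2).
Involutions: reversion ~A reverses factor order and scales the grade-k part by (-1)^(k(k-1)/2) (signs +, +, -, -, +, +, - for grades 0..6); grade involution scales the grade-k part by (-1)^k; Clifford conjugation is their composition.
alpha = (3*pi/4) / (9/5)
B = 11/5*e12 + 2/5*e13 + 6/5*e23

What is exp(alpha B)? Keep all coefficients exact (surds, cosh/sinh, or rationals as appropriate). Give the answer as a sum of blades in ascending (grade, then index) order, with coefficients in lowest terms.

B^2 term by term: the squares give (11/5)^2*(e12)^2 + (2/5)^2*(e13)^2 + (6/5)^2*(e23)^2 = 121/25*(-1) + 4/25*(+1) + 36/25*(+1) = -81/25 (each basis 2-blade squares to minus the product of its generators' squares); cross terms between blades sharing an index anticommute and cancel. So B^2 = -81/25.
B^2 = -81/25 — circular case — the even/odd split gives cos and sin: l = 9/5, alpha*l = 3*pi/4, so exp(alpha B) = cos(3*pi/4) + (sin(3*pi/4)/(9/5))*B = -sqrt(2)/2 + (5*sqrt(2)/18)*B.
Answer: -sqrt(2)/2 + 11*sqrt(2)/18*e12 + sqrt(2)/9*e13 + sqrt(2)/3*e23


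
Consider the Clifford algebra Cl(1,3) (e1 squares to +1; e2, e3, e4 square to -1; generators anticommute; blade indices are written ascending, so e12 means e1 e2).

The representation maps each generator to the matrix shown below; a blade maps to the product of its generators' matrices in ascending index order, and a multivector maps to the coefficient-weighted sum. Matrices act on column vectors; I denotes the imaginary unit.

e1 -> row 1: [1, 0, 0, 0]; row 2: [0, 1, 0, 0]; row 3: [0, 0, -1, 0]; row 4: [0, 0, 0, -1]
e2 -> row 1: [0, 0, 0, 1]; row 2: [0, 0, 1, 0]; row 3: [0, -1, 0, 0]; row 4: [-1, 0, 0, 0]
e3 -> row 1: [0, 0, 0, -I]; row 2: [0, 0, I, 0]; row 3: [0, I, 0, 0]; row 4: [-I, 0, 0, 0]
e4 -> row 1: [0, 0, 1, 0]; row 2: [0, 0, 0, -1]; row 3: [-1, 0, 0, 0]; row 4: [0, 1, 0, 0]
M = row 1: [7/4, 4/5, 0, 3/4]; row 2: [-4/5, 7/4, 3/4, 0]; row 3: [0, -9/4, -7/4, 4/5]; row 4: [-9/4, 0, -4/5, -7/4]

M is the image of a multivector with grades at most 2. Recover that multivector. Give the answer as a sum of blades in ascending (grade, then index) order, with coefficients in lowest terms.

Method: the blade images are trace-orthogonal — tr(rho(e_A) rho(e_B)^-1) = 4 if A = B and 0 otherwise — and rho(e_A)^-1 = (e_A)^2 * rho(e_A) with (e_A)^2 = +1 or -1, so the coefficient of e_A in the preimage is (e_A)^2 * tr(M rho(e_A))/4.
Nonzero projections over blades of grade <= 2: e1: (e1)^2 = +1, tr(M rho(e1)) = 7, coefficient 7/4; e2: (e2)^2 = -1, tr(M rho(e2)) = -6, coefficient 3/2; e12: (e12)^2 = +1, tr(M rho(e12)) = -3, coefficient -3/4; e24: (e24)^2 = -1, tr(M rho(e24)) = -16/5, coefficient 4/5. Every other blade of grade <= 2 projects to 0.
Answer: 7/4*e1 + 3/2*e2 - 3/4*e12 + 4/5*e24


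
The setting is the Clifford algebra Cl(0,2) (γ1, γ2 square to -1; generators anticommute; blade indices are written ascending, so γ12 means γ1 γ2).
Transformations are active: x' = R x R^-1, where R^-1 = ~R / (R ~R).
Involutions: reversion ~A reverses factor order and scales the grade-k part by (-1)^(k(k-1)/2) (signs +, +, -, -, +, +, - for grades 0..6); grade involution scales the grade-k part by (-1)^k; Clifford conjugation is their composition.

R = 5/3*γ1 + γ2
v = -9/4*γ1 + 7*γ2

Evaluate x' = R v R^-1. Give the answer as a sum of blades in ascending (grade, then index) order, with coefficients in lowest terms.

~R = 5/3*γ1 + γ2, and R ~R = -34/9, so R^-1 = ~R / (-34/9).
R v = -13/4 + 167/12*γ12
Answer: 87/17*γ1 - 359/68*γ2


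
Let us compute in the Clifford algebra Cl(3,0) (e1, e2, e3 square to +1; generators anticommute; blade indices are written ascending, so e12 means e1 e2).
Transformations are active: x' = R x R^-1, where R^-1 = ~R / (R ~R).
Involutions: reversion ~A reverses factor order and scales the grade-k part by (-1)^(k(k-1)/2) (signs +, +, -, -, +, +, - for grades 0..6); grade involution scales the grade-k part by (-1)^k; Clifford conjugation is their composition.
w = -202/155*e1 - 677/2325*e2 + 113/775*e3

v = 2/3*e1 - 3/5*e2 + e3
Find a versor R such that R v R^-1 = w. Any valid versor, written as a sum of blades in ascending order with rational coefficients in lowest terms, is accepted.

Construction: equal norms (both 406/225) license R = v + w = -296/465*e1 - 2072/2325*e2 + 888/775*e3 — nothing changes along that direction, while (v - w)/2 changes sign, so v maps onto w.
Answer: -296/465*e1 - 2072/2325*e2 + 888/775*e3


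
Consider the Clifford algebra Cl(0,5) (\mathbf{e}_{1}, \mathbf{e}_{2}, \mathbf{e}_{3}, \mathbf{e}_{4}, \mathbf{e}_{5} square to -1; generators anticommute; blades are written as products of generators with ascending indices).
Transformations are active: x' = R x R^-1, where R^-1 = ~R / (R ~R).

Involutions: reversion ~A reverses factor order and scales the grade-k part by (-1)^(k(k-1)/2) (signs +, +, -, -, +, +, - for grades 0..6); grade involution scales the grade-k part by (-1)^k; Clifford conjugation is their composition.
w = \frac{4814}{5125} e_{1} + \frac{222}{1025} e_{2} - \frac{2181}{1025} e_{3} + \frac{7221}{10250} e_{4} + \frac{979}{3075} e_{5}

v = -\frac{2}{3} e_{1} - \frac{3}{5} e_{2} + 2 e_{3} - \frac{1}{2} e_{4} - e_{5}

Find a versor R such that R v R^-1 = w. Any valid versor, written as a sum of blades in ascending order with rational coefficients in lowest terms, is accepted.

Since q(v) = q(w) = -\frac{5449}{900}, the sum R = v + w = \frac{4192}{15375} e_{1} - \frac{393}{1025} e_{2} - \frac{131}{1025} e_{3} + \frac{1048}{5125} e_{4} - \frac{2096}{3075} e_{5} does the job whenever invertible.
Answer: \frac{4192}{15375} e_{1} - \frac{393}{1025} e_{2} - \frac{131}{1025} e_{3} + \frac{1048}{5125} e_{4} - \frac{2096}{3075} e_{5}


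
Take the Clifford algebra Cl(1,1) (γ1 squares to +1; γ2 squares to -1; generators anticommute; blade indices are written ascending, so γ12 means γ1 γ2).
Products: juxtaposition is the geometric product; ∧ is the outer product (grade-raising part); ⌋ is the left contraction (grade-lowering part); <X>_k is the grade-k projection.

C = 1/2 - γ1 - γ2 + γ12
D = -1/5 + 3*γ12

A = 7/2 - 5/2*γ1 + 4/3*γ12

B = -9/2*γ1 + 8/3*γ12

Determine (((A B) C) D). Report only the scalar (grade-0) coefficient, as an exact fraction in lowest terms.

step 1: 533/36 - 63/4*γ1 - 2/3*γ2 + 28/3*γ12
step 2: 2291/72 - 1009/72*γ1 - 194/9*γ2 + 311/9*γ12
step 3: 35029/360 - 22271/360*γ1 - 13583/360*γ2 + 31877/360*γ12
Answer: 35029/360


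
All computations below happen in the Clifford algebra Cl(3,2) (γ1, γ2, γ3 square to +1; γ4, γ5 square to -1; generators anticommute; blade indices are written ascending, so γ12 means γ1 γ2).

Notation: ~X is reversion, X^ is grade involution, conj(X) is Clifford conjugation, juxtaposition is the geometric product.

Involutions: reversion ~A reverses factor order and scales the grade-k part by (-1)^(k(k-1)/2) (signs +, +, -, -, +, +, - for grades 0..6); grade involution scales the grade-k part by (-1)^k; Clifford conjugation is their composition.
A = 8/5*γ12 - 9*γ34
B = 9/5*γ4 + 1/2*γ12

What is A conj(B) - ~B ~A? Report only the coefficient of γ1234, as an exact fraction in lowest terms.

first term: 4/5 - 81/5*γ3 - 72/25*γ124 + 9/2*γ1234
second term: -4/5 + 81/5*γ3 - 72/25*γ124 - 9/2*γ1234
Answer: 9


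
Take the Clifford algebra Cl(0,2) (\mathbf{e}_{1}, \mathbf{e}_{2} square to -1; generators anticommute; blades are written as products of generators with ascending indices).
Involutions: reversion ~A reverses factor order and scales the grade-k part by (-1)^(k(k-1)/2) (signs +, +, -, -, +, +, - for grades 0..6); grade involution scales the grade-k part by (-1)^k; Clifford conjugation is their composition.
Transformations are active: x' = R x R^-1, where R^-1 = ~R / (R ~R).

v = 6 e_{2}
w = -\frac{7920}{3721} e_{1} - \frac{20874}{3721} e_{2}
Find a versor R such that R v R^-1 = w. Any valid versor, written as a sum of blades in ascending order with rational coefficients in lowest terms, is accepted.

Sketch: the shared square -36 makes R = v + w = -\frac{7920}{3721} e_{1} + \frac{1452}{3721} e_{2} the natural versor; its sandwich fixes that direction, negates (v - w)/2, and sends v to w.
Answer: -\frac{7920}{3721} e_{1} + \frac{1452}{3721} e_{2}


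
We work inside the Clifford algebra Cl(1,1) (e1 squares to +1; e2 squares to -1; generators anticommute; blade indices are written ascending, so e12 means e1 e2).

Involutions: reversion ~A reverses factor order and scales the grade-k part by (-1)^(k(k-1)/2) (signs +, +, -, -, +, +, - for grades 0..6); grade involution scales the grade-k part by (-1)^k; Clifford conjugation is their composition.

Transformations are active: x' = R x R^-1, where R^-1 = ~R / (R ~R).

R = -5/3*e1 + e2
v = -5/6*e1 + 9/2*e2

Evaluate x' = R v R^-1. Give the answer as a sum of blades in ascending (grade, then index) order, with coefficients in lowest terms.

~R = -5/3*e1 + e2, and R ~R = 16/9, so R^-1 = ~R / (16/9).
R v = -28/9 - 20/3*e12
Answer: 20/3*e1 - 8*e2


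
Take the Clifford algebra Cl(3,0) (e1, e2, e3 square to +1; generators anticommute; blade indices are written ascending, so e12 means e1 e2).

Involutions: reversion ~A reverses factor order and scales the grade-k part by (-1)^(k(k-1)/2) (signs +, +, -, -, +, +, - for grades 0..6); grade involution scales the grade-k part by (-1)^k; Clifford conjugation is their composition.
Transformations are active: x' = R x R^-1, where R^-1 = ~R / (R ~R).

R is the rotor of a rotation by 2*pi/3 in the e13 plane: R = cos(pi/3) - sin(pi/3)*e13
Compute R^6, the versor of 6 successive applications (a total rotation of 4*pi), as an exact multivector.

Half-angle bookkeeping: 6 applications in e13 add up to rotor phase 6*pi/3 = 2*pi, so R^6 = cos(2*pi) - sin(2*pi)*e13.
cos(2*pi) = 1 and sin(2*pi) = 0, so R^6 = 1. The total rotation 4*pi is 2 full turns, so every vector returns to itself, yet the rotor is +1, back on the identity sheet (an even number of 2*pi turns).
Answer: 1


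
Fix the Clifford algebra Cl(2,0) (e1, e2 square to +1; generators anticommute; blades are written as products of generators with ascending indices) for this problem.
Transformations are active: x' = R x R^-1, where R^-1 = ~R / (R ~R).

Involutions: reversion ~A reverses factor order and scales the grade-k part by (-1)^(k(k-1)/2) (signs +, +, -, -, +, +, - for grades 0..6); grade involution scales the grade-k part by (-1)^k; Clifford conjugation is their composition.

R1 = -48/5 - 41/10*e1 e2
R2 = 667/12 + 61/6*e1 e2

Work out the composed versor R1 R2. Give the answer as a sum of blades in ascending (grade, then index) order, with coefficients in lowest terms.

Distribute over the terms of R1 (each basis-blade product reordered to ascending indices, repeated generators contracted through their squares):
(-48/5) R2 = -2668/5 - 488/5*e1 e2
(-41/10*e1 e2) R2 = 2501/60 - 27347/120*e1 e2
Summing the partial products and collecting blades:
Answer: -5903/12 - 39059/120*e1 e2


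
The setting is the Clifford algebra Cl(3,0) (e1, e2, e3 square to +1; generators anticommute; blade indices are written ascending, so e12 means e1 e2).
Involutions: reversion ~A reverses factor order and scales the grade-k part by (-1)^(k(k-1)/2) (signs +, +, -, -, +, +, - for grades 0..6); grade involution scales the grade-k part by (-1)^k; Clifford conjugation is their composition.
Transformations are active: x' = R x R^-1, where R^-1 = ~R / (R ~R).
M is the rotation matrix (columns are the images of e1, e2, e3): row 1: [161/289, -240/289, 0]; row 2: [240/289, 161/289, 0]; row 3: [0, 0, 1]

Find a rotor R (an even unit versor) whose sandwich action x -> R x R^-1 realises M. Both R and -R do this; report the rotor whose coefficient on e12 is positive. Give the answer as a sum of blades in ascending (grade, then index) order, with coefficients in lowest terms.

Method: write R = a + b12*e12 + b13*e13 + b23*e23 with a^2 + b12^2 + b13^2 + b23^2 = 1 (so R^-1 = ~R). Expanding the columns R e_j ~R gives tr M = 4a^2 - 1 and, from the antisymmetric part, M21 - M12 = -4a*b12, M13 - M31 = 4a*b13, M32 - M23 = -4a*b23.
Here tr M = 611/289, so a^2 = (1 + tr M)/4 = 225/289 and a = ±15/17. Taking a = 15/17: M21 - M12 = 480/289, M13 - M31 = 0, M32 - M23 = 0, giving b12 = -8/17, b13 = 0, b23 = 0, i.e. R = 15/17 - 8/17*e12.
Its e12 coefficient is negative, so report the other preimage -R.
Answer: -15/17 + 8/17*e12. Uniqueness: Spin(3) -> SO(3) maps R and -R to the same rotation of trace 611/289; fixing the sign of the e12 coefficient removes the ambiguity.


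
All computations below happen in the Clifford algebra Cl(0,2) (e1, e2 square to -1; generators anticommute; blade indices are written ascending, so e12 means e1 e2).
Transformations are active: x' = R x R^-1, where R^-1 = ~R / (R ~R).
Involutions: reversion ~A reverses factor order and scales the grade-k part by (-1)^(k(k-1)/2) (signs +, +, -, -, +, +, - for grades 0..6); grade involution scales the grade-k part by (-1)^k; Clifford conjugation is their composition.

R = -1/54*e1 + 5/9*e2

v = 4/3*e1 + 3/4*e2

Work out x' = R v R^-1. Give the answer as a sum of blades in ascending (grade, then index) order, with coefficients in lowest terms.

~R = -1/54*e1 + 5/9*e2, and R ~R = -901/2916, so R^-1 = ~R / (-901/2916).
R v = -127/324 - 163/216*e12
Answer: -3731/2703*e1 + 2377/3604*e2


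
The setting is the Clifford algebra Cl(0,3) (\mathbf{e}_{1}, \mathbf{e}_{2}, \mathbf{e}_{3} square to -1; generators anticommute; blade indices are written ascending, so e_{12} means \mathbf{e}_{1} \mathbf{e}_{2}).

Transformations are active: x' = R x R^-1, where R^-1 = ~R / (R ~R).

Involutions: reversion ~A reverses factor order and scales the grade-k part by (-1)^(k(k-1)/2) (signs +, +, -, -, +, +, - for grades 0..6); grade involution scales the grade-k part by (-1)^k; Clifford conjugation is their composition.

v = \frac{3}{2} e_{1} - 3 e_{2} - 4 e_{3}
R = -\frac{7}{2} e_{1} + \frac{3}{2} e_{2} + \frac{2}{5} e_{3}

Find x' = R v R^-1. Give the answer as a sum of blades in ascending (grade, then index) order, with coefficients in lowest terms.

~R = -\frac{7}{2} e_{1} + \frac{3}{2} e_{2} + \frac{2}{5} e_{3}, and R ~R = -\frac{733}{50}, so R^-1 = ~R / (-\frac{733}{50}).
R v = \frac{227}{20} + \frac{33}{4} e_{12} + \frac{67}{5} e_{13} - \frac{24}{5} e_{23}
Answer: \frac{2873}{733} e_{1} + \frac{993}{1466} e_{2} + \frac{2478}{733} e_{3}


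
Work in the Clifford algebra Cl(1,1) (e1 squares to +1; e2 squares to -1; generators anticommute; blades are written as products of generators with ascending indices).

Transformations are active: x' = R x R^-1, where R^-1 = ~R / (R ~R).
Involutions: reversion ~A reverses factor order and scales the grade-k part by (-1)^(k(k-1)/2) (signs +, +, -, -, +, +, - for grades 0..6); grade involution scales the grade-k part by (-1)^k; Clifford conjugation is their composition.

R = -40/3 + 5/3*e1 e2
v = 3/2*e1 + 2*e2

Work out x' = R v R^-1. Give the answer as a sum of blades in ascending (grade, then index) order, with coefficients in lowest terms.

~R = -40/3 - 5/3*e1 e2, and R ~R = 175, so R^-1 = ~R / (175).
R v = -70/3*e1 - 175/6*e2
Answer: 37/18*e1 + 22/9*e2


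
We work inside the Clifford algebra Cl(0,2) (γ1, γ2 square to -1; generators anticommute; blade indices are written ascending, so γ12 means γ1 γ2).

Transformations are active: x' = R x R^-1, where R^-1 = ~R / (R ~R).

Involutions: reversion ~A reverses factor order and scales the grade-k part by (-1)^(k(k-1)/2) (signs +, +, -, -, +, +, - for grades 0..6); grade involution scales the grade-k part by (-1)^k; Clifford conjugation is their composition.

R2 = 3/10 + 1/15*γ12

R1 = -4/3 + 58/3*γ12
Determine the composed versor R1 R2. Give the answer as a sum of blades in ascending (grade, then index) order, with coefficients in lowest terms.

Distribute over the terms of R1 (each basis-blade product reordered to ascending indices, repeated generators contracted through their squares):
(-4/3) R2 = -2/5 - 4/45*γ12
(58/3*γ12) R2 = -58/45 + 29/5*γ12
Summing the partial products and collecting blades:
Answer: -76/45 + 257/45*γ12


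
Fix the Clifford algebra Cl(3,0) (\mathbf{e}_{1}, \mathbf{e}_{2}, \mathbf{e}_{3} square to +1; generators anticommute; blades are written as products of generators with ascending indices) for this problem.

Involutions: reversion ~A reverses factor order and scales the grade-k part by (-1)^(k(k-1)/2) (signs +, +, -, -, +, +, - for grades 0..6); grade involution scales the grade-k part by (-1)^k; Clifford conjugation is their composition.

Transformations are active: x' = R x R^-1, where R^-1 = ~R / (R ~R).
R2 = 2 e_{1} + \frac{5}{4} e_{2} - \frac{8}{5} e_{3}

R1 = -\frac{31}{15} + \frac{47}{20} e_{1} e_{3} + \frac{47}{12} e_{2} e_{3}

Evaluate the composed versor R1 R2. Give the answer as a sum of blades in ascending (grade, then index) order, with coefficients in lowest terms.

Distribute over the terms of R1 (each basis-blade product reordered to ascending indices, repeated generators contracted through their squares):
(-\frac{31}{15}) R2 = -\frac{62}{15} e_{1} - \frac{31}{12} e_{2} + \frac{248}{75} e_{3}
(\frac{47}{20} e_{1} e_{3}) R2 = -\frac{94}{25} e_{1} - \frac{47}{10} e_{3} - \frac{47}{16} e_{1} e_{2} e_{3}
(\frac{47}{12} e_{2} e_{3}) R2 = -\frac{94}{15} e_{2} - \frac{235}{48} e_{3} + \frac{47}{6} e_{1} e_{2} e_{3}
Summing the partial products and collecting blades:
Answer: -\frac{592}{75} e_{1} - \frac{177}{20} e_{2} - \frac{7547}{1200} e_{3} + \frac{235}{48} e_{1} e_{2} e_{3}


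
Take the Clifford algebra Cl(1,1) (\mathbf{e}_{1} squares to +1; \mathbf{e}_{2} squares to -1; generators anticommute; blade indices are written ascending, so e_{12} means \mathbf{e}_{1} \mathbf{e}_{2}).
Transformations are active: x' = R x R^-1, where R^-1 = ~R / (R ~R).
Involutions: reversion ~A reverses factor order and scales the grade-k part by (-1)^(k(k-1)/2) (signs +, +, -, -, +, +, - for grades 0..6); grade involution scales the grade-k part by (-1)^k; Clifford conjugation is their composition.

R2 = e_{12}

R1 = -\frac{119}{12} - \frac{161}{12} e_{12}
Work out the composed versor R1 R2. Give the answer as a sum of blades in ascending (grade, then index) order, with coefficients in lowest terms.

Distribute over the terms of R2 (each basis-blade product reordered to ascending indices, repeated generators contracted through their squares):
R1 (e_{12}) = -\frac{161}{12} - \frac{119}{12} e_{12}
Answer: -\frac{161}{12} - \frac{119}{12} e_{12}
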